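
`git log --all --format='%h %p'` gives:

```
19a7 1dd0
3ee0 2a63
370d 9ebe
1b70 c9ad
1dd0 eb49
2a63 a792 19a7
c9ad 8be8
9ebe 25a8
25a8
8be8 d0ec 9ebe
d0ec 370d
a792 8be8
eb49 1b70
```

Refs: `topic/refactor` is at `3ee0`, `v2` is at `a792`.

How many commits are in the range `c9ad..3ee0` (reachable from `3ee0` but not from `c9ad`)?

Reachable from 3ee0: {19a7, 1b70, 1dd0, 25a8, 2a63, 370d, 3ee0, 8be8, 9ebe, a792, c9ad, d0ec, eb49}.
Reachable from c9ad: {25a8, 370d, 8be8, 9ebe, c9ad, d0ec}.
In 3ee0's history but not c9ad's: {19a7, 1b70, 1dd0, 2a63, 3ee0, a792, eb49} — 7 commits.

7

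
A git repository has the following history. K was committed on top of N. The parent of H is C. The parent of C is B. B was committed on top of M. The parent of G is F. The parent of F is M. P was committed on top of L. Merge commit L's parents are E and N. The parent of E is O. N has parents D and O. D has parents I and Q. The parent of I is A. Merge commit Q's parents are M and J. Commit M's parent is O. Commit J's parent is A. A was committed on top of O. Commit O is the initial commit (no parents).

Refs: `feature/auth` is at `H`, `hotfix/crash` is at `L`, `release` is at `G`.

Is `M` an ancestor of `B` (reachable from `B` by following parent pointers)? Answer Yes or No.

Yes

Ancestors of B (commits reachable by following parents): {B, M, O}.
M is in that set, so it is an ancestor of B.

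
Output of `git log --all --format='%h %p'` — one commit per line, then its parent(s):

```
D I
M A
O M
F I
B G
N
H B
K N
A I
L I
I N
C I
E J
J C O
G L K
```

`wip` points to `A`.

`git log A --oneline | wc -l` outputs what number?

Walking parent pointers from A: reachable set = {A, I, N}.
That is 3 commits.

3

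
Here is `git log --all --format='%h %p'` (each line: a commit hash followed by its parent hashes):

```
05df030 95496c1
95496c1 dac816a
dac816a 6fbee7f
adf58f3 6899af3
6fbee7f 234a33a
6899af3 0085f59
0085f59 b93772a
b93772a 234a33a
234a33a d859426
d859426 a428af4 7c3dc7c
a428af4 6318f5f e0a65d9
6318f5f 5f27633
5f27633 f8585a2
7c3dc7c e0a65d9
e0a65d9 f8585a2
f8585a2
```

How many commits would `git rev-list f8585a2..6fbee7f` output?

8

Reachable from 6fbee7f: {234a33a, 5f27633, 6318f5f, 6fbee7f, 7c3dc7c, a428af4, d859426, e0a65d9, f8585a2}.
Reachable from f8585a2: {f8585a2}.
In 6fbee7f's history but not f8585a2's: {234a33a, 5f27633, 6318f5f, 6fbee7f, 7c3dc7c, a428af4, d859426, e0a65d9} — 8 commits.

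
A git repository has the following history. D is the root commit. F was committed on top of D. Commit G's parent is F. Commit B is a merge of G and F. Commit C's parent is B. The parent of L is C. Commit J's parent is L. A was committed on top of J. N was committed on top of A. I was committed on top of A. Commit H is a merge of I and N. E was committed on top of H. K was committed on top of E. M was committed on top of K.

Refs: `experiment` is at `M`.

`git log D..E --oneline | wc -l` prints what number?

Reachable from E: {A, B, C, D, E, F, G, H, I, J, L, N}.
Reachable from D: {D}.
In E's history but not D's: {A, B, C, E, F, G, H, I, J, L, N} — 11 commits.

11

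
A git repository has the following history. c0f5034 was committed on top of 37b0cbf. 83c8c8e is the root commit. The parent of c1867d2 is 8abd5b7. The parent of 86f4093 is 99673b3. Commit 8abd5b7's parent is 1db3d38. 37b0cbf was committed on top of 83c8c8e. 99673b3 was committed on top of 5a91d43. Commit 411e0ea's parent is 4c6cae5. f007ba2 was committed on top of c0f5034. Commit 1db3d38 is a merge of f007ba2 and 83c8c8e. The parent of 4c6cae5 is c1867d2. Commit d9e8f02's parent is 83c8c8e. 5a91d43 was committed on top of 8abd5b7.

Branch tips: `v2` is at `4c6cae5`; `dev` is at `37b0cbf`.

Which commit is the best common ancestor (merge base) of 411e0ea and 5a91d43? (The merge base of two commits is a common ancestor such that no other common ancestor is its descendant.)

8abd5b7

Ancestors of 411e0ea: {1db3d38, 37b0cbf, 411e0ea, 4c6cae5, 83c8c8e, 8abd5b7, c0f5034, c1867d2, f007ba2}.
Ancestors of 5a91d43: {1db3d38, 37b0cbf, 5a91d43, 83c8c8e, 8abd5b7, c0f5034, f007ba2}.
Common ancestors: {1db3d38, 37b0cbf, 83c8c8e, 8abd5b7, c0f5034, f007ba2}.
Among these, 8abd5b7 is not an ancestor of any other common ancestor — it is the merge base.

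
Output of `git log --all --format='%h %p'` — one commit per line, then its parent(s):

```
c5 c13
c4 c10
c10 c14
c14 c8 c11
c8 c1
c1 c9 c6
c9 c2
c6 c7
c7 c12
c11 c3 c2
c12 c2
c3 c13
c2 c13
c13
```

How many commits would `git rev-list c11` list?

Walking parent pointers from c11: reachable set = {c11, c13, c2, c3}.
That is 4 commits.

4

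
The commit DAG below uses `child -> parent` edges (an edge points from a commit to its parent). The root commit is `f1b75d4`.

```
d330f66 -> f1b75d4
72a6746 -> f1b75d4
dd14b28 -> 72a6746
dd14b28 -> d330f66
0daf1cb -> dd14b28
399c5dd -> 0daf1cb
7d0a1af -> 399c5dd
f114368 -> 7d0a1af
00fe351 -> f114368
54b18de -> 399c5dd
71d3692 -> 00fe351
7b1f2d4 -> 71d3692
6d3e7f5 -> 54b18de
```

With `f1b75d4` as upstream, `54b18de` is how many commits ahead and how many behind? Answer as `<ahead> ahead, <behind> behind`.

6 ahead, 0 behind

Reachable from 54b18de: {0daf1cb, 399c5dd, 54b18de, 72a6746, d330f66, dd14b28, f1b75d4}.
Reachable from f1b75d4: {f1b75d4}.
Only in 54b18de's history (ahead): {0daf1cb, 399c5dd, 54b18de, 72a6746, d330f66, dd14b28} — 6.
Only in f1b75d4's history (behind): {} — 0.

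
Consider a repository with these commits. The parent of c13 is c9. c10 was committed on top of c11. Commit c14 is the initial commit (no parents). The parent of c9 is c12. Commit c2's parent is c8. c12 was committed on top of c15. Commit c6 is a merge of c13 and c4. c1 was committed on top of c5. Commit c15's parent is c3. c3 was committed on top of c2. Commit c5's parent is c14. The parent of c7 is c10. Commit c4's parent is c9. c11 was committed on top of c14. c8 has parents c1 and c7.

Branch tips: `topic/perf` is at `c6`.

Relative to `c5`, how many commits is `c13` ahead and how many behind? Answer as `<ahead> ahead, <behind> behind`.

Reachable from c13: {c1, c10, c11, c12, c13, c14, c15, c2, c3, c5, c7, c8, c9}.
Reachable from c5: {c14, c5}.
Only in c13's history (ahead): {c1, c10, c11, c12, c13, c15, c2, c3, c7, c8, c9} — 11.
Only in c5's history (behind): {} — 0.

11 ahead, 0 behind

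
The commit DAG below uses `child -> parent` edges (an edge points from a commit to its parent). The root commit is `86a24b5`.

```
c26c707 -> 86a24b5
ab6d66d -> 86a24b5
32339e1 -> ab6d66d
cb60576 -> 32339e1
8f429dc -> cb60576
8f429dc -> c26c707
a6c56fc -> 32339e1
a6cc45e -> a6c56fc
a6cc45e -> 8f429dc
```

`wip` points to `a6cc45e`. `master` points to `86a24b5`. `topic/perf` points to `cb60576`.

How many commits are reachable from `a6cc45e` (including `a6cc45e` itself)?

8

Walking parent pointers from a6cc45e: reachable set = {32339e1, 86a24b5, 8f429dc, a6c56fc, a6cc45e, ab6d66d, c26c707, cb60576}.
That is 8 commits.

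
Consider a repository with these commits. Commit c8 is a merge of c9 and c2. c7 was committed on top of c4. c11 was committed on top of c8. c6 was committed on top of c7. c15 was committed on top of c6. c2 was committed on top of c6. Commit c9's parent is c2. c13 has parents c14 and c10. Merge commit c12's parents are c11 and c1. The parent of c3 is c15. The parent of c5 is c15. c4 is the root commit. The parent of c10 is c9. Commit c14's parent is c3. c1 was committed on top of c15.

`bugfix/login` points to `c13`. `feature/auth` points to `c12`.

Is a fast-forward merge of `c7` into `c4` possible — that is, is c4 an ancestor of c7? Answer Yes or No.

Yes

A fast-forward from c4 to c7 is possible iff c4 is an ancestor of c7.
Ancestors of c7: {c4, c7}.
c4 is among them, so fast-forward is possible.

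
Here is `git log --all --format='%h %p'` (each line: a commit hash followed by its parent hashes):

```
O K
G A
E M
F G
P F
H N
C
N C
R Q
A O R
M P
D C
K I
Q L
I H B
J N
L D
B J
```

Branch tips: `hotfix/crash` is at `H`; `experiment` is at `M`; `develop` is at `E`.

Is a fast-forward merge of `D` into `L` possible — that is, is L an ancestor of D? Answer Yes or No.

A fast-forward from L to D is possible iff L is an ancestor of D.
Ancestors of D: {C, D}.
L is not among them, so fast-forward is not possible.

No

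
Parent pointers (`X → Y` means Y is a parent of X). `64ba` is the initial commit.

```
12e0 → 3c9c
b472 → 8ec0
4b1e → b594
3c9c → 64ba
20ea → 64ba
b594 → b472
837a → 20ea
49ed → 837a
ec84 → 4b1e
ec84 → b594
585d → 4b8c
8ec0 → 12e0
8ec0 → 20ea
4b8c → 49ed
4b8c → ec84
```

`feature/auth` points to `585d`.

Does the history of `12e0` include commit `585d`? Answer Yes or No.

Ancestors of 12e0: {12e0, 3c9c, 64ba}.
585d is not in that set, so it is not an ancestor of 12e0.

No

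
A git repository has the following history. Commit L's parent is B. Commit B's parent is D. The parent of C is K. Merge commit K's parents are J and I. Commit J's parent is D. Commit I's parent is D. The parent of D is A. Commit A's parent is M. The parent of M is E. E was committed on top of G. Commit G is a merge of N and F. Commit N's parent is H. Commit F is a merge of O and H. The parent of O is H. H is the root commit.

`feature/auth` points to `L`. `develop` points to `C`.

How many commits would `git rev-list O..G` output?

Reachable from G: {F, G, H, N, O}.
Reachable from O: {H, O}.
In G's history but not O's: {F, G, N} — 3 commits.

3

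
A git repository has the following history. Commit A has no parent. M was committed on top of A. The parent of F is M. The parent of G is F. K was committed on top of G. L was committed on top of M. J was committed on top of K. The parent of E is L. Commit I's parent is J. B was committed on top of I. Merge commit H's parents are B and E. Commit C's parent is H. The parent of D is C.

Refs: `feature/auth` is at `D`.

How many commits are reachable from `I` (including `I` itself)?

Walking parent pointers from I: reachable set = {A, F, G, I, J, K, M}.
That is 7 commits.

7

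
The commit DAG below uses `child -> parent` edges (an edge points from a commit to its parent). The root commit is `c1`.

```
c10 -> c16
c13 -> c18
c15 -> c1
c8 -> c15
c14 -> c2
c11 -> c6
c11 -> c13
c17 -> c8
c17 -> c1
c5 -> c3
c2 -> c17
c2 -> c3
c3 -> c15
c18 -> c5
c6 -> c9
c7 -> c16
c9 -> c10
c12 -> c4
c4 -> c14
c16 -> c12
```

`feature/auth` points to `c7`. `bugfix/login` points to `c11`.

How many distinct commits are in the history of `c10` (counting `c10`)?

11

Walking parent pointers from c10: reachable set = {c1, c10, c12, c14, c15, c16, c17, c2, c3, c4, c8}.
That is 11 commits.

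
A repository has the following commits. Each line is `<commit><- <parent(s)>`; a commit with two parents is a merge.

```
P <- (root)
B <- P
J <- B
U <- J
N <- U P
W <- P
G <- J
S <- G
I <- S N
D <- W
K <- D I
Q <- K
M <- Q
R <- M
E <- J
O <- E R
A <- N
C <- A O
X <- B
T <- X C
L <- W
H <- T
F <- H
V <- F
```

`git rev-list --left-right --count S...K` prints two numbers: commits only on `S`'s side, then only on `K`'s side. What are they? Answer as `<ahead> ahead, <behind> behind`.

Reachable from S: {B, G, J, P, S}.
Reachable from K: {B, D, G, I, J, K, N, P, S, U, W}.
Only in S's history (ahead): {} — 0.
Only in K's history (behind): {D, I, K, N, U, W} — 6.

0 ahead, 6 behind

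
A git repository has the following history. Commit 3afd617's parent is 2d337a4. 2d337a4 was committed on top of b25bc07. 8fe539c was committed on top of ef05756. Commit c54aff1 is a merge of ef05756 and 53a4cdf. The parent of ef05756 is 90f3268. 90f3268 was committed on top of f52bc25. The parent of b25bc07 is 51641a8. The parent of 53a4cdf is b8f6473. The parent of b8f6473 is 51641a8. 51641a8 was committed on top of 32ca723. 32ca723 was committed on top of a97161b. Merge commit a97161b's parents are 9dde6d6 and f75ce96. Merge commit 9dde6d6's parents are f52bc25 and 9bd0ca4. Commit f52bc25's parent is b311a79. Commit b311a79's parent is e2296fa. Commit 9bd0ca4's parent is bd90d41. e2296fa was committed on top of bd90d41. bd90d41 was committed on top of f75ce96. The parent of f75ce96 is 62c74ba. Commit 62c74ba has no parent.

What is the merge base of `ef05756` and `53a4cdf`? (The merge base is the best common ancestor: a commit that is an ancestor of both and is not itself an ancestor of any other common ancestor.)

Ancestors of ef05756: {62c74ba, 90f3268, b311a79, bd90d41, e2296fa, ef05756, f52bc25, f75ce96}.
Ancestors of 53a4cdf: {32ca723, 51641a8, 53a4cdf, 62c74ba, 9bd0ca4, 9dde6d6, a97161b, b311a79, b8f6473, bd90d41, e2296fa, f52bc25, f75ce96}.
Common ancestors: {62c74ba, b311a79, bd90d41, e2296fa, f52bc25, f75ce96}.
Among these, f52bc25 is not an ancestor of any other common ancestor — it is the merge base.

f52bc25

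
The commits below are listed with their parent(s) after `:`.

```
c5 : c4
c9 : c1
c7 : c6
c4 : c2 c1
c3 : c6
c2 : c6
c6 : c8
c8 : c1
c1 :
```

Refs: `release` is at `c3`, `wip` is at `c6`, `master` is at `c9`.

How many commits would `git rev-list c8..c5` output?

4

Reachable from c5: {c1, c2, c4, c5, c6, c8}.
Reachable from c8: {c1, c8}.
In c5's history but not c8's: {c2, c4, c5, c6} — 4 commits.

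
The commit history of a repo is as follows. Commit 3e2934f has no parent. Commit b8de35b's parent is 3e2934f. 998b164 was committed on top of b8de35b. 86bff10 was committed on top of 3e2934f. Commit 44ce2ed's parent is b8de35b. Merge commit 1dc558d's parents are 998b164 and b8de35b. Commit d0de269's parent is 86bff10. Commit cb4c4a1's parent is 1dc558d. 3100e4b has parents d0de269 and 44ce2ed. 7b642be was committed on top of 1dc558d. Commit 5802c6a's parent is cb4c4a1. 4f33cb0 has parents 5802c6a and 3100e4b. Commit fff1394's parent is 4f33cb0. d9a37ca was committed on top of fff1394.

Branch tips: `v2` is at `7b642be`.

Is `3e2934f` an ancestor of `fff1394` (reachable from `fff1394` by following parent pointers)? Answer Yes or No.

Ancestors of fff1394 (commits reachable by following parents): {1dc558d, 3100e4b, 3e2934f, 44ce2ed, 4f33cb0, 5802c6a, 86bff10, 998b164, b8de35b, cb4c4a1, d0de269, fff1394}.
3e2934f is in that set, so it is an ancestor of fff1394.

Yes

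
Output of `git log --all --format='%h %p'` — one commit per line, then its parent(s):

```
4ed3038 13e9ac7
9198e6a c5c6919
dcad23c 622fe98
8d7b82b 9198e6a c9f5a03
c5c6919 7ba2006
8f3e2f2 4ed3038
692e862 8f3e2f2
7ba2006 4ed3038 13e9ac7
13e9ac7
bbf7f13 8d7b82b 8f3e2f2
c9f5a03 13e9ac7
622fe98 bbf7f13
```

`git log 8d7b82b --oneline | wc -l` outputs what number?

7

Walking parent pointers from 8d7b82b: reachable set = {13e9ac7, 4ed3038, 7ba2006, 8d7b82b, 9198e6a, c5c6919, c9f5a03}.
That is 7 commits.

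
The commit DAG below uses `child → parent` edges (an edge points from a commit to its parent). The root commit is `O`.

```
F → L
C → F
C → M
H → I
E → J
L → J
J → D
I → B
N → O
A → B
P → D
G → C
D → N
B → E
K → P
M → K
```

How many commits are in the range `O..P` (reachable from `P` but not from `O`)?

Reachable from P: {D, N, O, P}.
Reachable from O: {O}.
In P's history but not O's: {D, N, P} — 3 commits.

3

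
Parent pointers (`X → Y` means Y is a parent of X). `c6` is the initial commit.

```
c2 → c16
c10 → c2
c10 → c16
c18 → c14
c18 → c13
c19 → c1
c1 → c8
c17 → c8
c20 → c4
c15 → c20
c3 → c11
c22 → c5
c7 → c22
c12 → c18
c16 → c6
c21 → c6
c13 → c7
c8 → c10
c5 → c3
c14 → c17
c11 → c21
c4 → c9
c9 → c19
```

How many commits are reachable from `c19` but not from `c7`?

Reachable from c19: {c1, c10, c16, c19, c2, c6, c8}.
Reachable from c7: {c11, c21, c22, c3, c5, c6, c7}.
In c19's history but not c7's: {c1, c10, c16, c19, c2, c8} — 6 commits.

6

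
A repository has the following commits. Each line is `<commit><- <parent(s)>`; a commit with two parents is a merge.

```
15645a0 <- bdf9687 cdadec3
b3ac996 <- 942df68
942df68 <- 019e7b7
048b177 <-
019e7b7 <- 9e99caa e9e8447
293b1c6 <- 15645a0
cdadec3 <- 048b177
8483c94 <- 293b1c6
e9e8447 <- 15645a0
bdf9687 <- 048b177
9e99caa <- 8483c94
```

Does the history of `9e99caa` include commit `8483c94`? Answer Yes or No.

Yes

Ancestors of 9e99caa (commits reachable by following parents): {048b177, 15645a0, 293b1c6, 8483c94, 9e99caa, bdf9687, cdadec3}.
8483c94 is in that set, so it is an ancestor of 9e99caa.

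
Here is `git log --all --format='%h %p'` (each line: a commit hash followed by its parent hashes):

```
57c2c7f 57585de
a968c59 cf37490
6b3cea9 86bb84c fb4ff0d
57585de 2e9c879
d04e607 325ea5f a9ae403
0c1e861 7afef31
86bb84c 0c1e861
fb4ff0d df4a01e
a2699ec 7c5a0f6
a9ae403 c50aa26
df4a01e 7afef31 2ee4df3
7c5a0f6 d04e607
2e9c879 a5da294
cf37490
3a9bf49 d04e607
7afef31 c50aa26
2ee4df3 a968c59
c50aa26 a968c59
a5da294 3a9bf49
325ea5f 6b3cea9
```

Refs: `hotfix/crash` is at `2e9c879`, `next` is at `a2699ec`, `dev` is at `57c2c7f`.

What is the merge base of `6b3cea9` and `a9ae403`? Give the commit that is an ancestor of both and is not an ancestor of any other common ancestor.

c50aa26

Ancestors of 6b3cea9: {0c1e861, 2ee4df3, 6b3cea9, 7afef31, 86bb84c, a968c59, c50aa26, cf37490, df4a01e, fb4ff0d}.
Ancestors of a9ae403: {a968c59, a9ae403, c50aa26, cf37490}.
Common ancestors: {a968c59, c50aa26, cf37490}.
Among these, c50aa26 is not an ancestor of any other common ancestor — it is the merge base.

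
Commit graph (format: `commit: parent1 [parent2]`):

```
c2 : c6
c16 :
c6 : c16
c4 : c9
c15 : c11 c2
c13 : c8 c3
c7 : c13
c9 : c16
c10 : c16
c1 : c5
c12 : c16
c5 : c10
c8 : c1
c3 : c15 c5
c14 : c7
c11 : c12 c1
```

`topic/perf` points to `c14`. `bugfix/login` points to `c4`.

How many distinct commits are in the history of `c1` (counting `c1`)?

4

Walking parent pointers from c1: reachable set = {c1, c10, c16, c5}.
That is 4 commits.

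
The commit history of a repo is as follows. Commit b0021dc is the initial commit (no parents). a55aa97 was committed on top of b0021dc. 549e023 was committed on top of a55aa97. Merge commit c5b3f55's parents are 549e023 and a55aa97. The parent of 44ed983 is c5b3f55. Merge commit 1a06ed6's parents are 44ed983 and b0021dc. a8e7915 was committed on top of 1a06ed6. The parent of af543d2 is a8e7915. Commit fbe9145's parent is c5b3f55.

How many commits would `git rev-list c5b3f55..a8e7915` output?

Reachable from a8e7915: {1a06ed6, 44ed983, 549e023, a55aa97, a8e7915, b0021dc, c5b3f55}.
Reachable from c5b3f55: {549e023, a55aa97, b0021dc, c5b3f55}.
In a8e7915's history but not c5b3f55's: {1a06ed6, 44ed983, a8e7915} — 3 commits.

3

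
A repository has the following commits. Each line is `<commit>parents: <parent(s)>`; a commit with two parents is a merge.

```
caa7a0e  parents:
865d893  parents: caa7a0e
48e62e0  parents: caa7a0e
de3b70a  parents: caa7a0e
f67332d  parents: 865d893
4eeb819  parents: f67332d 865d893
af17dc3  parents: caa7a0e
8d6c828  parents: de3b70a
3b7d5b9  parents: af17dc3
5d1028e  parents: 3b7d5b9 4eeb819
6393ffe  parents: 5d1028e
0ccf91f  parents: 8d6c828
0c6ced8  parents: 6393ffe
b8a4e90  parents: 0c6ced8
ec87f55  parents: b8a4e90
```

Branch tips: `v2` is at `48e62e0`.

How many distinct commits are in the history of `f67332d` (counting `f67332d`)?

3

Walking parent pointers from f67332d: reachable set = {865d893, caa7a0e, f67332d}.
That is 3 commits.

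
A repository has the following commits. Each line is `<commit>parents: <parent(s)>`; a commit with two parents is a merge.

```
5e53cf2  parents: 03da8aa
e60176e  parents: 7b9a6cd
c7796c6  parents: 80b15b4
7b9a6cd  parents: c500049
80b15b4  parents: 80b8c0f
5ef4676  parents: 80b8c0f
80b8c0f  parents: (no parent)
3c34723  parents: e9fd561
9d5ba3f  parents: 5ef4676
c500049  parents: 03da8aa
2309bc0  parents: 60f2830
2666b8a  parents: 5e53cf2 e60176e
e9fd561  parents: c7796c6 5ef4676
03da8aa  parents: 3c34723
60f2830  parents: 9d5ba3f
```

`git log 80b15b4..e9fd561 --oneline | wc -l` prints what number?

Reachable from e9fd561: {5ef4676, 80b15b4, 80b8c0f, c7796c6, e9fd561}.
Reachable from 80b15b4: {80b15b4, 80b8c0f}.
In e9fd561's history but not 80b15b4's: {5ef4676, c7796c6, e9fd561} — 3 commits.

3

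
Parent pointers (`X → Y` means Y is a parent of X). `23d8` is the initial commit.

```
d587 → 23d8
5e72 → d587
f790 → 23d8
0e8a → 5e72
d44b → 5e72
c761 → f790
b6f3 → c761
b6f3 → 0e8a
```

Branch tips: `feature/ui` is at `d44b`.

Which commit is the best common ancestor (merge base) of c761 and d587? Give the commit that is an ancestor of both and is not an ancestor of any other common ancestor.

23d8

Ancestors of c761: {23d8, c761, f790}.
Ancestors of d587: {23d8, d587}.
Common ancestors: {23d8}.
The only common ancestor is 23d8, so it is the merge base.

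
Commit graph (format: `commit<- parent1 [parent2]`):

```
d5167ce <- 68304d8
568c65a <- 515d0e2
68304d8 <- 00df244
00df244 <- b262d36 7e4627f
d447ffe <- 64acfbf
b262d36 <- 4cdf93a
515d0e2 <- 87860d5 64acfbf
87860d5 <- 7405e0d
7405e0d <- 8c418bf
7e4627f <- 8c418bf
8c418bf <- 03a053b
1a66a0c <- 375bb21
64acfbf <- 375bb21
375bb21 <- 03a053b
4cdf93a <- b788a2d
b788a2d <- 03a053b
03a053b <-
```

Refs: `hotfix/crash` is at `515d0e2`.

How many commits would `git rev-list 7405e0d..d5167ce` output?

Reachable from d5167ce: {00df244, 03a053b, 4cdf93a, 68304d8, 7e4627f, 8c418bf, b262d36, b788a2d, d5167ce}.
Reachable from 7405e0d: {03a053b, 7405e0d, 8c418bf}.
In d5167ce's history but not 7405e0d's: {00df244, 4cdf93a, 68304d8, 7e4627f, b262d36, b788a2d, d5167ce} — 7 commits.

7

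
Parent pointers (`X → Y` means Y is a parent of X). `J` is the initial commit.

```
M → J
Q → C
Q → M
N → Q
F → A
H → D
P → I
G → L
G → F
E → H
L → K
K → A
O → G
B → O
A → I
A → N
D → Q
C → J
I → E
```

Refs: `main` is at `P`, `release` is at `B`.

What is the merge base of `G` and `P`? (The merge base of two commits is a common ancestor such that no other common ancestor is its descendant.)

I

Ancestors of G: {A, C, D, E, F, G, H, I, J, K, L, M, N, Q}.
Ancestors of P: {C, D, E, H, I, J, M, P, Q}.
Common ancestors: {C, D, E, H, I, J, M, Q}.
Among these, I is not an ancestor of any other common ancestor — it is the merge base.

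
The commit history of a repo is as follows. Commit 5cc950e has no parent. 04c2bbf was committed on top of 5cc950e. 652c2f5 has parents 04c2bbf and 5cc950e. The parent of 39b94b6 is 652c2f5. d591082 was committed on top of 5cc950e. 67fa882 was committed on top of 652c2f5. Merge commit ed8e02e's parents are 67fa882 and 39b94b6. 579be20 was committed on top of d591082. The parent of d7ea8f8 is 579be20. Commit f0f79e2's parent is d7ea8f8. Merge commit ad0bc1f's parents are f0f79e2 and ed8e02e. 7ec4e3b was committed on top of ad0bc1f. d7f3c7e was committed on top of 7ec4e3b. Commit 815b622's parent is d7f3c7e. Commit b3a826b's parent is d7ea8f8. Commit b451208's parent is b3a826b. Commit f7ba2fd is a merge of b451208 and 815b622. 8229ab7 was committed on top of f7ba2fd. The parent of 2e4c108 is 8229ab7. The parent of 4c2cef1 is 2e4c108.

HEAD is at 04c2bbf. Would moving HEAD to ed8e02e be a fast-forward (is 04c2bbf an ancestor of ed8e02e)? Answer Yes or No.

A fast-forward from 04c2bbf to ed8e02e is possible iff 04c2bbf is an ancestor of ed8e02e.
Ancestors of ed8e02e: {04c2bbf, 39b94b6, 5cc950e, 652c2f5, 67fa882, ed8e02e}.
04c2bbf is among them, so fast-forward is possible.

Yes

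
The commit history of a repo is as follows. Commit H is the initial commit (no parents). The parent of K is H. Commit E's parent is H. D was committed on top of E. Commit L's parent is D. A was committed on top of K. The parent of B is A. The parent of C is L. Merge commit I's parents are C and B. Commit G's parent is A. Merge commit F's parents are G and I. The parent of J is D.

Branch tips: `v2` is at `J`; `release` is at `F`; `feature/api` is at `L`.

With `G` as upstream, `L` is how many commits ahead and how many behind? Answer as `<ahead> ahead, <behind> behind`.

Reachable from L: {D, E, H, L}.
Reachable from G: {A, G, H, K}.
Only in L's history (ahead): {D, E, L} — 3.
Only in G's history (behind): {A, G, K} — 3.

3 ahead, 3 behind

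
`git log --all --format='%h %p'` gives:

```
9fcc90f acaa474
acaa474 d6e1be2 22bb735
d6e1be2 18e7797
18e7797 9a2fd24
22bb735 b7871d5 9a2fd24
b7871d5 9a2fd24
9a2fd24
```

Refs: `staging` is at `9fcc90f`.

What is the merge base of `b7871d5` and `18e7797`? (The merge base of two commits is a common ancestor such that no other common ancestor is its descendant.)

Ancestors of b7871d5: {9a2fd24, b7871d5}.
Ancestors of 18e7797: {18e7797, 9a2fd24}.
Common ancestors: {9a2fd24}.
The only common ancestor is 9a2fd24, so it is the merge base.

9a2fd24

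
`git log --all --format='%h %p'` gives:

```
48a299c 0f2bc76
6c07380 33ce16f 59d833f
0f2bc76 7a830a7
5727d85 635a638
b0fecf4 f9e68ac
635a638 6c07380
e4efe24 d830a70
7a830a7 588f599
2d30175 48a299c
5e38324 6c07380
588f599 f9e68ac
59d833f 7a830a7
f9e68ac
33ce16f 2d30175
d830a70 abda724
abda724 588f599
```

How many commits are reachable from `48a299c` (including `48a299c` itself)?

Walking parent pointers from 48a299c: reachable set = {0f2bc76, 48a299c, 588f599, 7a830a7, f9e68ac}.
That is 5 commits.

5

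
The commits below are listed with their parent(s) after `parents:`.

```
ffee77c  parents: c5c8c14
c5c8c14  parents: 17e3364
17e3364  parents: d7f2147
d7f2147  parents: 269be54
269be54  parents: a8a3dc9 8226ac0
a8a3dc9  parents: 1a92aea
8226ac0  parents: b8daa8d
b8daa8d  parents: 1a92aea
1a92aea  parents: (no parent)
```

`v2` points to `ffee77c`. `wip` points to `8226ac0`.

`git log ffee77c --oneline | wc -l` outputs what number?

9

Walking parent pointers from ffee77c: reachable set = {17e3364, 1a92aea, 269be54, 8226ac0, a8a3dc9, b8daa8d, c5c8c14, d7f2147, ffee77c}.
That is 9 commits.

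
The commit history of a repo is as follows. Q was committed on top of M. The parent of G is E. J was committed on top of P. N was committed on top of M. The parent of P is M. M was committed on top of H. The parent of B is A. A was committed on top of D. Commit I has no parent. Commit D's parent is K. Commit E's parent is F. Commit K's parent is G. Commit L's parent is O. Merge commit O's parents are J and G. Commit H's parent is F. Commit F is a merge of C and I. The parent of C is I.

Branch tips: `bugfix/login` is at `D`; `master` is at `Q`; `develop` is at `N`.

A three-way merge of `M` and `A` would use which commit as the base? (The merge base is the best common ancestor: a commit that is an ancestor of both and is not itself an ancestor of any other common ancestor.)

F

Ancestors of M: {C, F, H, I, M}.
Ancestors of A: {A, C, D, E, F, G, I, K}.
Common ancestors: {C, F, I}.
Among these, F is not an ancestor of any other common ancestor — it is the merge base.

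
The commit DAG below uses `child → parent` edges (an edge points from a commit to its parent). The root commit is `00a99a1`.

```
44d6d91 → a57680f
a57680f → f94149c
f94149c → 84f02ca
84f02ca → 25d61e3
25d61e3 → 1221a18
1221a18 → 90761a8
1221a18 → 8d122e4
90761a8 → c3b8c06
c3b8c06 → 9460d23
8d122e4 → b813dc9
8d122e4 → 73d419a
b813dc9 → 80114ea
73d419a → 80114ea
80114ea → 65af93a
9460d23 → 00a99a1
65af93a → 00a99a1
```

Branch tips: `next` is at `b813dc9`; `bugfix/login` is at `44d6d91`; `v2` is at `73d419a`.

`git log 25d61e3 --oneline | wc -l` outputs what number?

Walking parent pointers from 25d61e3: reachable set = {00a99a1, 1221a18, 25d61e3, 65af93a, 73d419a, 80114ea, 8d122e4, 90761a8, 9460d23, b813dc9, c3b8c06}.
That is 11 commits.

11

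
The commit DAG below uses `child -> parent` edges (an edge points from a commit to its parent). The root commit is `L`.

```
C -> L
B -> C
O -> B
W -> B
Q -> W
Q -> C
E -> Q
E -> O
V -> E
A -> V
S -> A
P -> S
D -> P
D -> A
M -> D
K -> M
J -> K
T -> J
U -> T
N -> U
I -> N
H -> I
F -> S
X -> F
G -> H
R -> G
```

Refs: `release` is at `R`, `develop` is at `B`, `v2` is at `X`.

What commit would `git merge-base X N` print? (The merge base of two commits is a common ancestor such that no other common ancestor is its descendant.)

Ancestors of X: {A, B, C, E, F, L, O, Q, S, V, W, X}.
Ancestors of N: {A, B, C, D, E, J, K, L, M, N, O, P, Q, S, T, U, V, W}.
Common ancestors: {A, B, C, E, L, O, Q, S, V, W}.
Among these, S is not an ancestor of any other common ancestor — it is the merge base.

S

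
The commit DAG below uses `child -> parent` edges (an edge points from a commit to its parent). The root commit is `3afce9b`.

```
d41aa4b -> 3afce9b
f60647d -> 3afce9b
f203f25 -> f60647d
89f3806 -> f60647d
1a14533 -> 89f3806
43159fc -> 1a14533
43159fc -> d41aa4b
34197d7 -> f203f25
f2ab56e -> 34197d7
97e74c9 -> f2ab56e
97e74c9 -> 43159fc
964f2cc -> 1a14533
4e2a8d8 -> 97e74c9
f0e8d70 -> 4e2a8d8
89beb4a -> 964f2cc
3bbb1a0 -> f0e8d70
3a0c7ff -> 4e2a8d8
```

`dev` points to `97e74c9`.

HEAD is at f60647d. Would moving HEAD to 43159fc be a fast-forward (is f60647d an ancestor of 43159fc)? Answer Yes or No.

Yes

A fast-forward from f60647d to 43159fc is possible iff f60647d is an ancestor of 43159fc.
Ancestors of 43159fc: {1a14533, 3afce9b, 43159fc, 89f3806, d41aa4b, f60647d}.
f60647d is among them, so fast-forward is possible.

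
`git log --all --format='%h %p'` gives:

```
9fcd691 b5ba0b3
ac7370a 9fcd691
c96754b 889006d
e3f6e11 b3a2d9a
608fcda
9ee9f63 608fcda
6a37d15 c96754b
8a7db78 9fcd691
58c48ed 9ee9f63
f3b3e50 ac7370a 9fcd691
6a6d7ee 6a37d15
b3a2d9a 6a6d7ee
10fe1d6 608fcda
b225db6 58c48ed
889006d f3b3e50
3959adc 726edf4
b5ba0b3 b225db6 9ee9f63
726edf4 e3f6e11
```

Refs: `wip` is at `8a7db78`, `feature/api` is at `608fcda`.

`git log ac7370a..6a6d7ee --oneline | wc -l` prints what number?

Reachable from 6a6d7ee: {58c48ed, 608fcda, 6a37d15, 6a6d7ee, 889006d, 9ee9f63, 9fcd691, ac7370a, b225db6, b5ba0b3, c96754b, f3b3e50}.
Reachable from ac7370a: {58c48ed, 608fcda, 9ee9f63, 9fcd691, ac7370a, b225db6, b5ba0b3}.
In 6a6d7ee's history but not ac7370a's: {6a37d15, 6a6d7ee, 889006d, c96754b, f3b3e50} — 5 commits.

5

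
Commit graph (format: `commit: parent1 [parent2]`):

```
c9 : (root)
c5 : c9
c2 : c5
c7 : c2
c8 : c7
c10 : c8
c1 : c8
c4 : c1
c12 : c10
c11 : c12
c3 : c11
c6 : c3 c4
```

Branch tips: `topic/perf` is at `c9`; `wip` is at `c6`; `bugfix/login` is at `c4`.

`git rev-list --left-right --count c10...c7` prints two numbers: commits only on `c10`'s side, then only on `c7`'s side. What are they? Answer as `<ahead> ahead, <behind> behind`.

2 ahead, 0 behind

Reachable from c10: {c10, c2, c5, c7, c8, c9}.
Reachable from c7: {c2, c5, c7, c9}.
Only in c10's history (ahead): {c10, c8} — 2.
Only in c7's history (behind): {} — 0.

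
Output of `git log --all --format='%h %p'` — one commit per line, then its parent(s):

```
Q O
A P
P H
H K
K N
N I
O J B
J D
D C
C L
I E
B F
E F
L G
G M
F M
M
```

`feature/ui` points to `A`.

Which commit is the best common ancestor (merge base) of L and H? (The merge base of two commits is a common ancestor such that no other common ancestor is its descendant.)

Ancestors of L: {G, L, M}.
Ancestors of H: {E, F, H, I, K, M, N}.
Common ancestors: {M}.
The only common ancestor is M, so it is the merge base.

M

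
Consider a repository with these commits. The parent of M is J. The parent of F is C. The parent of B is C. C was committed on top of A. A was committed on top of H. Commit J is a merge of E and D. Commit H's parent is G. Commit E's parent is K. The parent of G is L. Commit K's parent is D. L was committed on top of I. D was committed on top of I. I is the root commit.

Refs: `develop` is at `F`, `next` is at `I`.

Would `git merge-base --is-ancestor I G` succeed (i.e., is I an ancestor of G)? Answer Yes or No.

Ancestors of G (commits reachable by following parents): {G, I, L}.
I is in that set, so it is an ancestor of G.

Yes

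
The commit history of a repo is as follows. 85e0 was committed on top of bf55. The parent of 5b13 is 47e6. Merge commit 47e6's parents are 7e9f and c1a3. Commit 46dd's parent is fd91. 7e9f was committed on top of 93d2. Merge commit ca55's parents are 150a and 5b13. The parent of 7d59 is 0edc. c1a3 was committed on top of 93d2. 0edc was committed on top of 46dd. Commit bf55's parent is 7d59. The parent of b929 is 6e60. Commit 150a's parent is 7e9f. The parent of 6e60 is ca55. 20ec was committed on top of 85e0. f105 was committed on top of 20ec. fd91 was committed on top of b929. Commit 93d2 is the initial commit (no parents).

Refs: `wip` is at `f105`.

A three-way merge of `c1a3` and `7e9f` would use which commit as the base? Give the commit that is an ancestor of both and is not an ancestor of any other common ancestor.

Ancestors of c1a3: {93d2, c1a3}.
Ancestors of 7e9f: {7e9f, 93d2}.
Common ancestors: {93d2}.
The only common ancestor is 93d2, so it is the merge base.

93d2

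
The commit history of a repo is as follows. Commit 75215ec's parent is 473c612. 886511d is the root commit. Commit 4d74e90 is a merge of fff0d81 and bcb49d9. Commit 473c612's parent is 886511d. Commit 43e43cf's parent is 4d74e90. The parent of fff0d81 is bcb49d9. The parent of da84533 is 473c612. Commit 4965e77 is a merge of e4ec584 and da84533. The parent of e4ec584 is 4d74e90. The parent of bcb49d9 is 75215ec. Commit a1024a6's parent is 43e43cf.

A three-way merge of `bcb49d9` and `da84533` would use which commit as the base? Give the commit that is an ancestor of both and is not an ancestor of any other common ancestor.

Ancestors of bcb49d9: {473c612, 75215ec, 886511d, bcb49d9}.
Ancestors of da84533: {473c612, 886511d, da84533}.
Common ancestors: {473c612, 886511d}.
Among these, 473c612 is not an ancestor of any other common ancestor — it is the merge base.

473c612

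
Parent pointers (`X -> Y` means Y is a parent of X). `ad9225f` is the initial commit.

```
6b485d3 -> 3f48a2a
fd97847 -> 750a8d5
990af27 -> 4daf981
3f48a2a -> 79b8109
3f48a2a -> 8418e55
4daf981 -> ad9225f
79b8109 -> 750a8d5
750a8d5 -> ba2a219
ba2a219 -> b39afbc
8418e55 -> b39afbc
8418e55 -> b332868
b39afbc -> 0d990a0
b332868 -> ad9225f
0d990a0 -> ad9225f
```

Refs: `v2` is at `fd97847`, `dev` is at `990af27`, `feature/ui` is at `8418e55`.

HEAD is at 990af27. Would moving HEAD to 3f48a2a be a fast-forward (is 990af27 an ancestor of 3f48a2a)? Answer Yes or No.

A fast-forward from 990af27 to 3f48a2a is possible iff 990af27 is an ancestor of 3f48a2a.
Ancestors of 3f48a2a: {0d990a0, 3f48a2a, 750a8d5, 79b8109, 8418e55, ad9225f, b332868, b39afbc, ba2a219}.
990af27 is not among them, so fast-forward is not possible.

No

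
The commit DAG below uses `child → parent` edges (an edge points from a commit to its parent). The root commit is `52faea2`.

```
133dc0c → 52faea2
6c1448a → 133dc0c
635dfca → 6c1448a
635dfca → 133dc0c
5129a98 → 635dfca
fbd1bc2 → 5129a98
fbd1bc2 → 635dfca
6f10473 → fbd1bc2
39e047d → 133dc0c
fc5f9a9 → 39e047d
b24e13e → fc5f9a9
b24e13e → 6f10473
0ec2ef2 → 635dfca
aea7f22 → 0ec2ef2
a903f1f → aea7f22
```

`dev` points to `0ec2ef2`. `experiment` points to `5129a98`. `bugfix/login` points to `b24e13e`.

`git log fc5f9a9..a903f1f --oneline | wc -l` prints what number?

5

Reachable from a903f1f: {0ec2ef2, 133dc0c, 52faea2, 635dfca, 6c1448a, a903f1f, aea7f22}.
Reachable from fc5f9a9: {133dc0c, 39e047d, 52faea2, fc5f9a9}.
In a903f1f's history but not fc5f9a9's: {0ec2ef2, 635dfca, 6c1448a, a903f1f, aea7f22} — 5 commits.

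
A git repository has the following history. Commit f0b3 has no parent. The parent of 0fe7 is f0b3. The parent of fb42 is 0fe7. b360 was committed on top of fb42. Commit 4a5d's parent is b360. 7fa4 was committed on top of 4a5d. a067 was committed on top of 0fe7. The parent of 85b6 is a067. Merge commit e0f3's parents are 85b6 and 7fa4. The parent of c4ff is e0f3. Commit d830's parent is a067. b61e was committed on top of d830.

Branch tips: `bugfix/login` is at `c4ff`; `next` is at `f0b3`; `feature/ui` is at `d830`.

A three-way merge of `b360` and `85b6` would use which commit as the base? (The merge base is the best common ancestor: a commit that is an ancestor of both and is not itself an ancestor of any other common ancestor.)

0fe7

Ancestors of b360: {0fe7, b360, f0b3, fb42}.
Ancestors of 85b6: {0fe7, 85b6, a067, f0b3}.
Common ancestors: {0fe7, f0b3}.
Among these, 0fe7 is not an ancestor of any other common ancestor — it is the merge base.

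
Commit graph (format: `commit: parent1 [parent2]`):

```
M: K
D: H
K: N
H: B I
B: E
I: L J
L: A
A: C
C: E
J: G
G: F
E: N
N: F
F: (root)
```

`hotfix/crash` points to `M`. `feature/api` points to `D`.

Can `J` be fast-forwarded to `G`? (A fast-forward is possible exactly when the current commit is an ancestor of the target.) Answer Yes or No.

A fast-forward from J to G is possible iff J is an ancestor of G.
Ancestors of G: {F, G}.
J is not among them, so fast-forward is not possible.

No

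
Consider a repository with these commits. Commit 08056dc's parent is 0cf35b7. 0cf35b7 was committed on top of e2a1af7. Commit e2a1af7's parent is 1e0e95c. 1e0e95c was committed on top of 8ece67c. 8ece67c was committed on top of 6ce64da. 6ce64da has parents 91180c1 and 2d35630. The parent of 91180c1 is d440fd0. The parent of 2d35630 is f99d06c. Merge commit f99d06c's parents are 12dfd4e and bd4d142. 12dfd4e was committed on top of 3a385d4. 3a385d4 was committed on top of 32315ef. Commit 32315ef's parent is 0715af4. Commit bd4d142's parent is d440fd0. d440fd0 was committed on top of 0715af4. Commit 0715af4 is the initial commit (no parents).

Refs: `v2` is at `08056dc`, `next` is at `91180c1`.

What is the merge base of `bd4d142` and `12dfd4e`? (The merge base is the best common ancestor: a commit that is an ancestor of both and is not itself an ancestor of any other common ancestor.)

Ancestors of bd4d142: {0715af4, bd4d142, d440fd0}.
Ancestors of 12dfd4e: {0715af4, 12dfd4e, 32315ef, 3a385d4}.
Common ancestors: {0715af4}.
The only common ancestor is 0715af4, so it is the merge base.

0715af4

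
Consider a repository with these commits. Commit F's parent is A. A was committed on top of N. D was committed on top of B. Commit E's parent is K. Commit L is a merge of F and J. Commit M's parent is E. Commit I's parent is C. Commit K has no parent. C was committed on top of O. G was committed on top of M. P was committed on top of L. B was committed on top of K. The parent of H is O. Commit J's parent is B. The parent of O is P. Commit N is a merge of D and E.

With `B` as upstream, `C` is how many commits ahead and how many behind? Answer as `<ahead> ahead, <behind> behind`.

10 ahead, 0 behind

Reachable from C: {A, B, C, D, E, F, J, K, L, N, O, P}.
Reachable from B: {B, K}.
Only in C's history (ahead): {A, C, D, E, F, J, L, N, O, P} — 10.
Only in B's history (behind): {} — 0.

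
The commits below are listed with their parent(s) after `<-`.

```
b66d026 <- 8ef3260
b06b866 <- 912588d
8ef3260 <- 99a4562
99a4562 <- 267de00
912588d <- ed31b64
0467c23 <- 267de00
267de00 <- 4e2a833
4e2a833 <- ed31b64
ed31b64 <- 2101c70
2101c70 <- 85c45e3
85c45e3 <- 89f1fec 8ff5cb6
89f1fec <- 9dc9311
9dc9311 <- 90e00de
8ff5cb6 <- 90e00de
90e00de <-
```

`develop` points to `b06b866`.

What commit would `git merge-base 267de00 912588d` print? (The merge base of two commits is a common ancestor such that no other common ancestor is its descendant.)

ed31b64

Ancestors of 267de00: {2101c70, 267de00, 4e2a833, 85c45e3, 89f1fec, 8ff5cb6, 90e00de, 9dc9311, ed31b64}.
Ancestors of 912588d: {2101c70, 85c45e3, 89f1fec, 8ff5cb6, 90e00de, 912588d, 9dc9311, ed31b64}.
Common ancestors: {2101c70, 85c45e3, 89f1fec, 8ff5cb6, 90e00de, 9dc9311, ed31b64}.
Among these, ed31b64 is not an ancestor of any other common ancestor — it is the merge base.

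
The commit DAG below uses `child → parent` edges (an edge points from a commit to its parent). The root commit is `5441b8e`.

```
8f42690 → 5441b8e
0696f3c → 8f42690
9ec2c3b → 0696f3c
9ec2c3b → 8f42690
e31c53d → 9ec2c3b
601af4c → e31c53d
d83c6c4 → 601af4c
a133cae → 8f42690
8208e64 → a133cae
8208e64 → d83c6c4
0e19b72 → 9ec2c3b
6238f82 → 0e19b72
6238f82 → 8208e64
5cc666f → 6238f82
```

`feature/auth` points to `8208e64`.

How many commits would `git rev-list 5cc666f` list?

12

Walking parent pointers from 5cc666f: reachable set = {0696f3c, 0e19b72, 5441b8e, 5cc666f, 601af4c, 6238f82, 8208e64, 8f42690, 9ec2c3b, a133cae, d83c6c4, e31c53d}.
That is 12 commits.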